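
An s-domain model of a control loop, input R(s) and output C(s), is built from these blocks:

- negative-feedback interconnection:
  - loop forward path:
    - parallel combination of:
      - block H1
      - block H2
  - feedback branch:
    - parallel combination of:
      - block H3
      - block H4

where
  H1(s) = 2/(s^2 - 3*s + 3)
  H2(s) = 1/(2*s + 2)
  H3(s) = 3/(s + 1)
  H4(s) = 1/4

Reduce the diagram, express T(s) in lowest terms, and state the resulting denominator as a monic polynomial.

Answer: s^4 - 7*s^3/8 - s^2/4 + 11*s/2 + 115/8

Working:
(1) parallel reduction of H1, H2; result (s^2 + s + 7)/(2*s^3 - 4*s^2 + 6)
(2) reduce the parallel group H3, H4; result (s + 13)/(4*s + 4)
(3) reduce the feedback loop with forward (H1+H2) and return (H3+H4); result (4*s^3 + 8*s^2 + 32*s + 28)/(8*s^4 - 7*s^3 - 2*s^2 + 44*s + 115)
Step 3 gives the fully reduced T(s), with no common factor left to cancel. The denominator's leading coefficient is 8, so divide each of its coefficients by 8 to get the monic form.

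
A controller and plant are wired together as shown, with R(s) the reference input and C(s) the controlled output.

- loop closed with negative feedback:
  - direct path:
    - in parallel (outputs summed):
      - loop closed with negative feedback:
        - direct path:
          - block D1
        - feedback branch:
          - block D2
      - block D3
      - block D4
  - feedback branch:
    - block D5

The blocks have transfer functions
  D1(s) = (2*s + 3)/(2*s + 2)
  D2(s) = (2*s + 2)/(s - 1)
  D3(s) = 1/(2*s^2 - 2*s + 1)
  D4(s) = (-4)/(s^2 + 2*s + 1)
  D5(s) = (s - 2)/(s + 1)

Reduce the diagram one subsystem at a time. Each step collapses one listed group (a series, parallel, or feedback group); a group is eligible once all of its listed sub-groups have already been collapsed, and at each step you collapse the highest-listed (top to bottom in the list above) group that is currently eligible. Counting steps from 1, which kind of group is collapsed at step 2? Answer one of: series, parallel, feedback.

Reducing step by step:

Step 1: collapse the loop (D1 forward, D2 return)
Step 2: add [D1/(1+D1*D2)], D3, D4 (parallel)
Step 3: reduce the feedback loop with forward ([D1/(1+D1*D2)]+D3+D4) and return D5
Step 2 collapses a parallel group.

Answer: parallel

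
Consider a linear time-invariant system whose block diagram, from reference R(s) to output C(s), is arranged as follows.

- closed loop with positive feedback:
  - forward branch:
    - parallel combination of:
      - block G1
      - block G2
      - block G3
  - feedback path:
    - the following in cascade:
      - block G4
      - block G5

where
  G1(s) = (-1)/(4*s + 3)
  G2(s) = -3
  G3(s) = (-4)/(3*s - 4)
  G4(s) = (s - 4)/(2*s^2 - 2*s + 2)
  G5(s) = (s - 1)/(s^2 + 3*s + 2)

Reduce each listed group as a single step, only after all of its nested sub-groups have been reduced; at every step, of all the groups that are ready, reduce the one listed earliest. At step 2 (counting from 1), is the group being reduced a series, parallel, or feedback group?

Step 1. add G1, G2, G3 (parallel)
Step 2. reduce the series chain G4, G5
Step 3. apply the feedback formula to (G1+G2+G3), (G4*G5)
Step 2: series.

Hence the answer: series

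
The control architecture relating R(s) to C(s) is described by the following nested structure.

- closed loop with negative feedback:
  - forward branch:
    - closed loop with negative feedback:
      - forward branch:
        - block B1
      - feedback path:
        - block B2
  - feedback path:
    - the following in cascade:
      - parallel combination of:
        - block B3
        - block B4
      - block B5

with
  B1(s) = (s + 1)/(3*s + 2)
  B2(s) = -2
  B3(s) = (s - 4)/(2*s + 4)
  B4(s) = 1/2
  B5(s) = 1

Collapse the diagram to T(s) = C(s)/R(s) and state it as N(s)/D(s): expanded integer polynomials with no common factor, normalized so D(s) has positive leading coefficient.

[1] feedback reduction of B1, B2; result (s + 1)/s
[2] parallel reduction of B3, B4; result (s - 1)/(s + 2)
[3] series reduction of (B3+B4), B5; result (s - 1)/(s + 2)
[4] feedback reduction of [B1/(1+B1*B2)], ((B3+B4)*B5): this yields T(s), and no further normalization is needed

Answer: (s^2 + 3*s + 2)/(2*s^2 + 2*s - 1)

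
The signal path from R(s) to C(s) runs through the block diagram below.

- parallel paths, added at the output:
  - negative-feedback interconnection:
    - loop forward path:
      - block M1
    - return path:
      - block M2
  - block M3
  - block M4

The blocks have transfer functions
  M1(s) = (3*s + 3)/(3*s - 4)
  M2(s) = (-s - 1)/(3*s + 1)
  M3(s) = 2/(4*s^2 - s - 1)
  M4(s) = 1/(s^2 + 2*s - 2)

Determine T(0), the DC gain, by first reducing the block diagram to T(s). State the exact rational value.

(1) reduce the feedback loop with forward M1 and return M2; result (9*s^2 + 12*s + 3)/(6*s^2 - 15*s - 7)
(2) reduce the parallel group [M1/(1+M1*M2)], M3, M4; result (36*s^6 + 111*s^5 + 33*s^4 - 183*s^3 - 132*s^2 + 78*s + 41)/(24*s^6 - 18*s^5 - 199*s^4 + 116*s^3 + 89*s^2 - 30*s - 14)
That last expression is T(s); at s = 0 only the constant terms survive, so T(0) = 41/(-14) = -41/14.

Final answer: -41/14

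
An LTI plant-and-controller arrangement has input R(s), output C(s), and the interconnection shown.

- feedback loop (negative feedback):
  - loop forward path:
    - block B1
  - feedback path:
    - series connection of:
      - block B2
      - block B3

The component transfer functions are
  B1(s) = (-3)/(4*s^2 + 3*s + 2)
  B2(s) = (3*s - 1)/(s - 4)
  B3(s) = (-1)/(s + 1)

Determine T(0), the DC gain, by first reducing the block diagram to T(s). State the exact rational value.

[1] multiply B2, B3 (series) -> (1 - 3*s)/(s^2 - 3*s - 4)
[2] collapse the loop (B1 forward, (B2*B3) return) -> (-3*s^2 + 9*s + 12)/(4*s^4 - 9*s^3 - 23*s^2 - 9*s - 11)
That last expression is T(s); at s = 0 only the constant terms survive, so T(0) = 12/(-11) = -12/11.

Therefore the answer is -12/11.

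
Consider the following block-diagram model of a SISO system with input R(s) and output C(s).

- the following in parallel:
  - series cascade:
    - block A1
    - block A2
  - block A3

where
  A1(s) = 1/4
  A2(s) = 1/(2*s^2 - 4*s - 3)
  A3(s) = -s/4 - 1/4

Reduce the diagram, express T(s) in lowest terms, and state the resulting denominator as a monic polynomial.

First reduce the diagram to T(s).

Step 1. cascade A1, A2 = 1/(8*s^2 - 16*s - 12)
Step 2. sum the parallel branches (A1*A2), A3 = (-2*s^3 + 2*s^2 + 7*s + 4)/(8*s^2 - 16*s - 12)
The result of step 2 is T(s) in lowest terms. Its denominator has leading coefficient 8; dividing the denominator through by 8 makes it monic.

Answer: s^2 - 2*s - 3/2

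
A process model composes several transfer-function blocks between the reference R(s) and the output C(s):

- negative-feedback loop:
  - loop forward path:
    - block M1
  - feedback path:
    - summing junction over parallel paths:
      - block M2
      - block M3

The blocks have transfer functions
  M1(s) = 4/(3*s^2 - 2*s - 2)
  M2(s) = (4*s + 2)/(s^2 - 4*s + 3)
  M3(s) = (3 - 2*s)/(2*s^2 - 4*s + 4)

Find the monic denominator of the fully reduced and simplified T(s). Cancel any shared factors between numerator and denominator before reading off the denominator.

Step 1 - reduce the parallel group M2, M3 -> (6*s^3 - s^2 - 10*s + 17)/(2*s^4 - 12*s^3 + 26*s^2 - 28*s + 12)
Step 2 - apply the feedback formula to M1, (M2+M3) -> (4*s^4 - 24*s^3 + 52*s^2 - 56*s + 24)/(3*s^6 - 20*s^5 + 49*s^4 - 44*s^3 + 18*s^2 - 4*s + 22)
T(s) is the step-2 result (common factors already cancelled). Leading coefficient of the denominator: 3. Divide through by 3 for the monic polynomial.

Final answer: s^6 - 20*s^5/3 + 49*s^4/3 - 44*s^3/3 + 6*s^2 - 4*s/3 + 22/3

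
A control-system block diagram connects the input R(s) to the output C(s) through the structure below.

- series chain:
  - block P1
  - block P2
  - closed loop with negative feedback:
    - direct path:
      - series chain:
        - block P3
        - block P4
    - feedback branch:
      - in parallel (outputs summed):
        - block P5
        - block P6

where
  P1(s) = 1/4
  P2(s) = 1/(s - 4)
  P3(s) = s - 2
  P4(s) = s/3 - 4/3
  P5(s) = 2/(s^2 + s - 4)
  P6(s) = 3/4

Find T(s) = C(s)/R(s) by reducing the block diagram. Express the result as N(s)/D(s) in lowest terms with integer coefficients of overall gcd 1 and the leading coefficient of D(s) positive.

Step 1. reduce the series chain P3, P4, giving s^2/3 - 2*s + 8/3
Step 2. sum the parallel branches P5, P6, giving (3*s^2 + 3*s - 4)/(4*s^2 + 4*s - 16)
Step 3. collapse the loop ((P3*P4) forward, (P5+P6) return), giving (4*s^4 - 20*s^3 - 8*s^2 + 128*s - 128)/(3*s^4 - 15*s^3 + 14*s^2 + 60*s - 80)
Step 4. combine P1, P2, [(P3*P4)/(1+(P3*P4)*(P5+P6))] in series - this is the overall T(s), already in the required normalized form

Answer: (s^3 - s^2 - 6*s + 8)/(3*s^4 - 15*s^3 + 14*s^2 + 60*s - 80)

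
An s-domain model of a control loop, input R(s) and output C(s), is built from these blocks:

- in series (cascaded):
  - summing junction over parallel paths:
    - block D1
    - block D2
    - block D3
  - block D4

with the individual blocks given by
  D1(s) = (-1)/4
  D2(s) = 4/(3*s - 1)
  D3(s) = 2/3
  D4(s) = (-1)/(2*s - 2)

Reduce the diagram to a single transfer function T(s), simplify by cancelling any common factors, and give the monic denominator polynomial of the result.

Reducing step by step:

(1) reduce the parallel group D1, D2, D3 gives (15*s + 43)/(36*s - 12)
(2) multiply (D1+D2+D3), D4 (series) gives (-15*s - 43)/(72*s^2 - 96*s + 24)
The result of step 2 is T(s) in lowest terms. Its denominator has leading coefficient 72; dividing the denominator through by 72 makes it monic.

Answer: s^2 - 4*s/3 + 1/3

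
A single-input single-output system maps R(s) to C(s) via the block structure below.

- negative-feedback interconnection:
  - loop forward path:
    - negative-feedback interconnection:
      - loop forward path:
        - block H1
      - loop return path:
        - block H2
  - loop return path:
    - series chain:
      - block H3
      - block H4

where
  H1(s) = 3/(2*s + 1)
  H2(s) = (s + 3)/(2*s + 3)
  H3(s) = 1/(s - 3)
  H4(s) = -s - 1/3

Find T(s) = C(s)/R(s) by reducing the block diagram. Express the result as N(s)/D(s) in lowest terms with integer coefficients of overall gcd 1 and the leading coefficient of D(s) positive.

1. reduce the feedback loop with forward H1 and return H2 = (6*s + 9)/(4*s^2 + 11*s + 12)
2. cascade H3, H4 = (-3*s - 1)/(3*s - 9)
3. apply the feedback formula to [H1/(1+H1*H2)], (H3*H4): this yields T(s), and no further normalization is needed

Final answer: (6*s^2 - 9*s - 27)/(4*s^3 - 7*s^2 - 32*s - 39)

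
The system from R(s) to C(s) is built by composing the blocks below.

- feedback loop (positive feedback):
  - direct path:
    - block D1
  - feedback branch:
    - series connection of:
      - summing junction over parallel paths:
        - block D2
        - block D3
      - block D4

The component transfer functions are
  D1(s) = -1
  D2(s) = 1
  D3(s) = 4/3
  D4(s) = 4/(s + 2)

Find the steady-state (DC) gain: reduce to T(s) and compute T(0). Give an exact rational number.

Step 1: reduce the parallel group D2, D3 = 7/3
Step 2: cascade (D2+D3), D4 = 28/(3*s + 6)
Step 3: close the feedback loop around D1, ((D2+D3)*D4) = (-3*s - 6)/(3*s + 34)
Step 3 gives the overall T(s). Then T(0) = -6/34 = -3/17.

Hence the answer: -3/17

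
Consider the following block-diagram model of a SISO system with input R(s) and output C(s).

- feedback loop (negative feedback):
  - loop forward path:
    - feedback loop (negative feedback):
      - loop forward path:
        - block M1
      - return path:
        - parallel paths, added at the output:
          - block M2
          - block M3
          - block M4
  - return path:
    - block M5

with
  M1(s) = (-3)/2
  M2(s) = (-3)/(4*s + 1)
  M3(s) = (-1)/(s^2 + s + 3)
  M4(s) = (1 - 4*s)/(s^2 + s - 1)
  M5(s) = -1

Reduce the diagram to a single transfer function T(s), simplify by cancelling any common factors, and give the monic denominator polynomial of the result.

Answer: s^5 + 51*s^4/10 + 37*s^3/5 + 119*s^2/10 - 11*s/5 - 27/10

Working:
[1] sum the parallel branches M2, M3, M4, giving (-19*s^4 - 26*s^3 - 61*s^2 - 2*s + 13)/(4*s^5 + 9*s^4 + 14*s^3 + 11*s^2 - 10*s - 3)
[2] close the feedback loop around M1, (M2+M3+M4), giving (-12*s^5 - 27*s^4 - 42*s^3 - 33*s^2 + 30*s + 9)/(8*s^5 + 75*s^4 + 106*s^3 + 205*s^2 - 14*s - 45)
[3] reduce the feedback loop with forward [M1/(1+M1*(M2+M3+M4))] and return M5, giving (-12*s^5 - 27*s^4 - 42*s^3 - 33*s^2 + 30*s + 9)/(20*s^5 + 102*s^4 + 148*s^3 + 238*s^2 - 44*s - 54)
T(s) is the step-3 result (common factors already cancelled). Leading coefficient of the denominator: 20. Divide through by 20 for the monic polynomial.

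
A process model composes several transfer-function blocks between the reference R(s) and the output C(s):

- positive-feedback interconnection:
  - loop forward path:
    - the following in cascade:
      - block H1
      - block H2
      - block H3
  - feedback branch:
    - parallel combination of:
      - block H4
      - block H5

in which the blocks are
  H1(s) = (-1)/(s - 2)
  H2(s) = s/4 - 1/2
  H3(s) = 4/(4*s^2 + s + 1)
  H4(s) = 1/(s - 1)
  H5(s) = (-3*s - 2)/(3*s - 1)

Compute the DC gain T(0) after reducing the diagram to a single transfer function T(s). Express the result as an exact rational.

Answer: -1/2

Working:
Step 1: combine H1, H2, H3 in series -> (-1)/(4*s^2 + s + 1)
Step 2: parallel reduction of H4, H5 -> (-3*s^2 + 4*s + 1)/(3*s^2 - 4*s + 1)
Step 3: apply the feedback formula to (H1*H2*H3), (H4+H5) -> (-3*s^2 + 4*s - 1)/(12*s^4 - 13*s^3 + s + 2)
DC gain: substitute s = 0 into T(s) from step 3: T(0) = -1/2.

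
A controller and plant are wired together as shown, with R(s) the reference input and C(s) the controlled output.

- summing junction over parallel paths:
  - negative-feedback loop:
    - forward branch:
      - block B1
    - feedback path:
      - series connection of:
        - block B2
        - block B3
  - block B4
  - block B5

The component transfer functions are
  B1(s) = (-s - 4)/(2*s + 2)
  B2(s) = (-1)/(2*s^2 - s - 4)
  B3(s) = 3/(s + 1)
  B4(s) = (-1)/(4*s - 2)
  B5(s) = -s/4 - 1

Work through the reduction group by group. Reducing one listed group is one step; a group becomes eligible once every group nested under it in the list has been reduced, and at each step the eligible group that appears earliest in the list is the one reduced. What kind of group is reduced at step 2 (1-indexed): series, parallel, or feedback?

1. reduce the series chain B2, B3
2. close the feedback loop around B1, (B2*B3)
3. reduce the parallel group [B1/(1+B1*(B2*B3))], B4, B5
The group at step 2 is a feedback group.

Hence the answer: feedback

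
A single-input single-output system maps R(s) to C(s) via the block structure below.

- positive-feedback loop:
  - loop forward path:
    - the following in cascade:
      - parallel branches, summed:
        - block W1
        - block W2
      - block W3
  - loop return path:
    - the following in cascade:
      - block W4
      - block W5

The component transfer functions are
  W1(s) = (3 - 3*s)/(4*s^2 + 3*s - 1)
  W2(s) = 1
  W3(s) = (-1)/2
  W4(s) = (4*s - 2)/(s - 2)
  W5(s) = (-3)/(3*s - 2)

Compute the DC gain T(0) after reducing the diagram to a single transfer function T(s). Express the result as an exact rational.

Step 1 - combine W1, W2 in parallel; result (4*s^2 + 2)/(4*s^2 + 3*s - 1)
Step 2 - reduce the series chain (W1+W2), W3; result (-2*s^2 - 1)/(4*s^2 + 3*s - 1)
Step 3 - combine W4, W5 in series; result (6 - 12*s)/(3*s^2 - 8*s + 4)
Step 4 - feedback reduction of ((W1+W2)*W3), (W4*W5); result (-6*s^4 + 16*s^3 - 11*s^2 + 8*s - 4)/(12*s^4 - 47*s^3 + s^2 + 8*s + 2)
The step-4 result is T(s). Setting s = 0: T(0) = -4/2 = -2.

Hence the answer: -2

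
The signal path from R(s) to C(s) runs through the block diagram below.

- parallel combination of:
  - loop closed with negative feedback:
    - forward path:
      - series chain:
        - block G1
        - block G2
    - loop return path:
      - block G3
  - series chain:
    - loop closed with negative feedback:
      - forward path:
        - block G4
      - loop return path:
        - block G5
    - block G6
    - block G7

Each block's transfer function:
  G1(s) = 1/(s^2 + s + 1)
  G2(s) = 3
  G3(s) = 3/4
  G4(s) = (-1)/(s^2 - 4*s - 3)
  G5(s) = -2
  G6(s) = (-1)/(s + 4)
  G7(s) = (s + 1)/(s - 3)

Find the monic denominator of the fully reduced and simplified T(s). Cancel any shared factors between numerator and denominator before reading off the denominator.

Step 1. series reduction of G1, G2, giving 3/(s^2 + s + 1)
Step 2. reduce the feedback loop with forward (G1*G2) and return G3, giving 12/(4*s^2 + 4*s + 13)
Step 3. close the feedback loop around G4, G5, giving (-1)/(s^2 - 4*s - 1)
Step 4. combine [G4/(1+G4*G5)], G6, G7 in series, giving (s + 1)/(s^4 - 3*s^3 - 17*s^2 + 47*s + 12)
Step 5. parallel reduction of [(G1*G2)/(1+(G1*G2)*G3)], ([G4/(1+G4*G5)]*G6*G7), giving (12*s^4 - 32*s^3 - 196*s^2 + 581*s + 157)/(4*s^6 - 8*s^5 - 67*s^4 + 81*s^3 + 15*s^2 + 659*s + 156)
That last expression is T(s), already simplified. Scaling its denominator by 1/4 (the reciprocal of the leading coefficient) yields the monic denominator.

Answer: s^6 - 2*s^5 - 67*s^4/4 + 81*s^3/4 + 15*s^2/4 + 659*s/4 + 39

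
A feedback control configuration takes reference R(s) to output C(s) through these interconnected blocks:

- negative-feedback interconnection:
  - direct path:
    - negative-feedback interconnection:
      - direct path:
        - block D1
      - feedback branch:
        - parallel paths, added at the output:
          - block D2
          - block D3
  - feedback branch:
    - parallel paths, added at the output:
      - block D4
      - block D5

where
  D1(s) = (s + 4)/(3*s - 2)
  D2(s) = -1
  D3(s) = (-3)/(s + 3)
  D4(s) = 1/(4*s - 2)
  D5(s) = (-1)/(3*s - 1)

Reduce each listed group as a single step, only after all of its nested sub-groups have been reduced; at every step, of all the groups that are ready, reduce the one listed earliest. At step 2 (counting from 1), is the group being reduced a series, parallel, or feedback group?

Step 1: reduce the parallel group D2, D3
Step 2: apply the feedback formula to D1, (D2+D3)
Step 3: reduce the parallel group D4, D5
Step 4: reduce the feedback loop with forward [D1/(1+D1*(D2+D3))] and return (D4+D5)
So the answer for step 2 is feedback.

Therefore the answer is feedback.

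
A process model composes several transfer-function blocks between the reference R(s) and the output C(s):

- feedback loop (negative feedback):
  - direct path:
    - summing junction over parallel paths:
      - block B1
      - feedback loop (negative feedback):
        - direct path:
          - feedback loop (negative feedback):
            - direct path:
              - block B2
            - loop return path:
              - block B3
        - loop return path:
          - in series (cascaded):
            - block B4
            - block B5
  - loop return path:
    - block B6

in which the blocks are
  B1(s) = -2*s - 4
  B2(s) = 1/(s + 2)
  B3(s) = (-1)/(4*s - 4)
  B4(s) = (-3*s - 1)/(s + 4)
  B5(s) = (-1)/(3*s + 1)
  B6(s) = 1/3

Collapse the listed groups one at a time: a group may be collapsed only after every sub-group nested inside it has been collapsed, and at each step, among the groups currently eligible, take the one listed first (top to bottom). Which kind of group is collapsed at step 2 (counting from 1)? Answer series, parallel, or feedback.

Step 1 - reduce the feedback loop with forward B2 and return B3
Step 2 - series reduction of B4, B5
Step 3 - collapse the loop ([B2/(1+B2*B3)] forward, (B4*B5) return)
Step 4 - add B1, [[B2/(1+B2*B3)]/(1+[B2/(1+B2*B3)]*(B4*B5))] (parallel)
Step 5 - apply the feedback formula to (B1+[[B2/(1+B2*B3)]/(1+[B2/(1+B2*B3)]*(B4*B5))]), B6
At step 2 the group reduced is series.

Therefore the answer is series.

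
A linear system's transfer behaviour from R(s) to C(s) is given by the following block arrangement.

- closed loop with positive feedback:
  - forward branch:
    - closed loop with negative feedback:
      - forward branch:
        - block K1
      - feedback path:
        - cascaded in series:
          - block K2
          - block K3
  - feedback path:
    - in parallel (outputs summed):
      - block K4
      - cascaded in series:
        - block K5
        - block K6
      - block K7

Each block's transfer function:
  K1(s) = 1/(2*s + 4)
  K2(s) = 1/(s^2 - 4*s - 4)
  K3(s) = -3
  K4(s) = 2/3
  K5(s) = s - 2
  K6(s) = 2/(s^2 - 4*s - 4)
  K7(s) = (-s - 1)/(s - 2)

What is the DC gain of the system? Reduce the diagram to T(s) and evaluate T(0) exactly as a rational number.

First reduce the diagram to T(s).

[1] multiply K2, K3 (series) = (-3)/(s^2 - 4*s - 4)
[2] collapse the loop (K1 forward, (K2*K3) return) = (s^2 - 4*s - 4)/(2*s^3 - 4*s^2 - 24*s - 19)
[3] reduce the series chain K5, K6 = (2*s - 4)/(s^2 - 4*s - 4)
[4] reduce the parallel group K4, (K5*K6), K7 = (-s^3 + 3*s^2 + 8*s + 52)/(3*s^3 - 18*s^2 + 12*s + 24)
[5] reduce the feedback loop with forward [K1/(1+K1*(K2*K3))] and return (K4+(K5*K6)+K7) = (3*s^3 - 18*s^2 + 12*s + 24)/(6*s^4 - 23*s^3 - 51*s^2 + 79*s + 62)
DC gain: substitute s = 0 into T(s) from step 5: T(0) = 24/62 = 12/31.

Answer: 12/31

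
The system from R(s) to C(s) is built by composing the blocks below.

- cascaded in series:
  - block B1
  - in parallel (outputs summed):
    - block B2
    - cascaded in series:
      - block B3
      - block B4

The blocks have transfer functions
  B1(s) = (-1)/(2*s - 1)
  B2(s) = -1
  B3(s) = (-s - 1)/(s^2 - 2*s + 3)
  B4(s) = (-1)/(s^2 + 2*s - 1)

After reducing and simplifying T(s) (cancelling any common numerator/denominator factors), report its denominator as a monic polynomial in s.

1. reduce the series chain B3, B4: (s + 1)/(s^4 - 2*s^2 + 8*s - 3)
2. reduce the parallel group B2, (B3*B4): (-s^4 + 2*s^2 - 7*s + 4)/(s^4 - 2*s^2 + 8*s - 3)
3. series reduction of B1, (B2+(B3*B4)): (s^4 - 2*s^2 + 7*s - 4)/(2*s^5 - s^4 - 4*s^3 + 18*s^2 - 14*s + 3)
T(s) is the step-3 result (common factors already cancelled). Leading coefficient of the denominator: 2. Divide through by 2 for the monic polynomial.

Answer: s^5 - s^4/2 - 2*s^3 + 9*s^2 - 7*s + 3/2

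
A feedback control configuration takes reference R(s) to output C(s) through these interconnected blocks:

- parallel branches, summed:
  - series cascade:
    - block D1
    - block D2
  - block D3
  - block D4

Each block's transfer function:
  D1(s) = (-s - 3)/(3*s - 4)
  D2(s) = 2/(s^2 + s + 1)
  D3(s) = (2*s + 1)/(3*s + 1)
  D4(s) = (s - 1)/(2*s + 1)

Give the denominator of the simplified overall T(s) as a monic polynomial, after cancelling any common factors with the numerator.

[1] reduce the series chain D1, D2 -> (-2*s - 6)/(3*s^3 - s^2 - s - 4)
[2] reduce the parallel group (D1*D2), D3, D4 -> (21*s^5 - s^4 - 21*s^3 - 76*s^2 - 40*s - 6)/(18*s^5 + 9*s^4 - 8*s^3 - 30*s^2 - 21*s - 4)
That last expression is T(s), already simplified. Scaling its denominator by 1/18 (the reciprocal of the leading coefficient) yields the monic denominator.

Hence the answer: s^5 + s^4/2 - 4*s^3/9 - 5*s^2/3 - 7*s/6 - 2/9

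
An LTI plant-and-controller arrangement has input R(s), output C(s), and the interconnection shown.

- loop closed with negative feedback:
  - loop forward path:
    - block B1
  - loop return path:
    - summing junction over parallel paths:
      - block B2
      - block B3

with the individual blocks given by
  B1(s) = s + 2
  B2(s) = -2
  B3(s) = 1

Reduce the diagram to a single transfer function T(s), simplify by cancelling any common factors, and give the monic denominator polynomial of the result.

Reducing step by step:

[1] sum the parallel branches B2, B3 -> -1
[2] collapse the loop (B1 forward, (B2+B3) return) -> (-s - 2)/(s + 1)
That last expression is T(s), already simplified, and its denominator is already monic.

Answer: s + 1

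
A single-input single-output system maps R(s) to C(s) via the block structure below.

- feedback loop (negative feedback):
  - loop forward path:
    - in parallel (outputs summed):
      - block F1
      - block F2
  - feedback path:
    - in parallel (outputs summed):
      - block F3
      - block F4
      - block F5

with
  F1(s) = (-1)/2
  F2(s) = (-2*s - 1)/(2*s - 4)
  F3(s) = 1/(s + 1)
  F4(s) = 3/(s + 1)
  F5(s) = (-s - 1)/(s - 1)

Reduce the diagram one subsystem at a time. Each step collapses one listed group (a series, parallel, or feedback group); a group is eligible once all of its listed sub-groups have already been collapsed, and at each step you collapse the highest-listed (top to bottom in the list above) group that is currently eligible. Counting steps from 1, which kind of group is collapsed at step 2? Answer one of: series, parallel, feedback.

Answer: parallel

Working:
1. add F1, F2 (parallel)
2. parallel reduction of F3, F4, F5
3. close the feedback loop around (F1+F2), (F3+F4+F5)
Step 2: parallel.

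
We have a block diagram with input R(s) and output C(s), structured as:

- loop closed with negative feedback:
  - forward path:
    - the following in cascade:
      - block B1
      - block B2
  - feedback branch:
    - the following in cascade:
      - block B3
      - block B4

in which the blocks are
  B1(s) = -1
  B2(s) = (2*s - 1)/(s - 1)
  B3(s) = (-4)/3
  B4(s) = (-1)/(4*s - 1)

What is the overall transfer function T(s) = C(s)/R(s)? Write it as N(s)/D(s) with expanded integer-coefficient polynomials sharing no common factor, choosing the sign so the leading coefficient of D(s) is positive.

Reducing step by step:

Step 1 - cascade B1, B2 = (1 - 2*s)/(s - 1)
Step 2 - cascade B3, B4 = 4/(12*s - 3)
Step 3 - reduce the feedback loop with forward (B1*B2) and return (B3*B4), giving the overall T(s)

Answer: (-24*s^2 + 18*s - 3)/(12*s^2 - 23*s + 7)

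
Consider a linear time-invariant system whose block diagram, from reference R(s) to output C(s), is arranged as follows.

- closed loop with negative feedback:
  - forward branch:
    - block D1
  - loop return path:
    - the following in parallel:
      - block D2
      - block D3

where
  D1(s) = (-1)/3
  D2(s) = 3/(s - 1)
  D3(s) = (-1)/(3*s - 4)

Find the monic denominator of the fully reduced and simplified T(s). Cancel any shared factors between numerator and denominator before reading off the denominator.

The answer is s^2 - 29*s/9 + 23/9.

Reasoning:
Step 1: combine D2, D3 in parallel gives (8*s - 11)/(3*s^2 - 7*s + 4)
Step 2: reduce the feedback loop with forward D1 and return (D2+D3) gives (-3*s^2 + 7*s - 4)/(9*s^2 - 29*s + 23)
The result of step 2 is T(s) in lowest terms. Its denominator has leading coefficient 9; dividing the denominator through by 9 makes it monic.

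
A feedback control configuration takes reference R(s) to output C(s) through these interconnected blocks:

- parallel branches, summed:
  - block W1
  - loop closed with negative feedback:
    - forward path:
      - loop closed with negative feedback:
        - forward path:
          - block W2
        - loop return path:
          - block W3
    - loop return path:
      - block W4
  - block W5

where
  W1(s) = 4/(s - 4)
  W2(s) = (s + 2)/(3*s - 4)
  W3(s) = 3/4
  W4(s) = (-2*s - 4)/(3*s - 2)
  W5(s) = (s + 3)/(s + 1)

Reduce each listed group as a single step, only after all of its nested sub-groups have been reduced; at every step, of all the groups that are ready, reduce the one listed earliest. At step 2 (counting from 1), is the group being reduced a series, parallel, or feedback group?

The answer is feedback.

Reasoning:
Step 1 - reduce the feedback loop with forward W2 and return W3
Step 2 - collapse the loop ([W2/(1+W2*W3)] forward, W4 return)
Step 3 - parallel reduction of W1, [[W2/(1+W2*W3)]/(1+[W2/(1+W2*W3)]*W4)], W5
The group at step 2 is a feedback group.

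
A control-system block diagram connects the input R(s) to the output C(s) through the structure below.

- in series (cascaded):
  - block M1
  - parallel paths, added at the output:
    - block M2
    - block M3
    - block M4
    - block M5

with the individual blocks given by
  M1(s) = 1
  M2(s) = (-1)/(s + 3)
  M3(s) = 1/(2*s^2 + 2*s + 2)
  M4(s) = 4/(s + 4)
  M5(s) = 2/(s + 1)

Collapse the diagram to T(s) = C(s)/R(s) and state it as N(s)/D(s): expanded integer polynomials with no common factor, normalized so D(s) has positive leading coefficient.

Step 1. add M2, M3, M4, M5 (parallel), giving (10*s^4 + 61*s^3 + 132*s^2 + 133*s + 76)/(2*s^5 + 18*s^4 + 56*s^3 + 78*s^2 + 62*s + 24)
Step 2. series reduction of M1, (M2+M3+M4+M5) - this is the overall T(s), already in the required normalized form

Therefore the answer is (10*s^4 + 61*s^3 + 132*s^2 + 133*s + 76)/(2*s^5 + 18*s^4 + 56*s^3 + 78*s^2 + 62*s + 24).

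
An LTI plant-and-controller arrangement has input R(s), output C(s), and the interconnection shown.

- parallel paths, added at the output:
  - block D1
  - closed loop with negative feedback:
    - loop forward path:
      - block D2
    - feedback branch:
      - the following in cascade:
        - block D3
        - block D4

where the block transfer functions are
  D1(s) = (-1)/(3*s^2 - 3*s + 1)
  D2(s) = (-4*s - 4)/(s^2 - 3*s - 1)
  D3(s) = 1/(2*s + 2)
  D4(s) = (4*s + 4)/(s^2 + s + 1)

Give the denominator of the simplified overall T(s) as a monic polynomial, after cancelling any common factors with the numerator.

Step 1. multiply D3, D4 (series): 2/(s^2 + s + 1)
Step 2. close the feedback loop around D2, (D3*D4): (-4*s^3 - 8*s^2 - 8*s - 4)/(s^4 - 2*s^3 - 3*s^2 - 12*s - 9)
Step 3. add D1, [D2/(1+D2*(D3*D4))] (parallel): (-12*s^5 - 13*s^4 - 2*s^3 + 7*s^2 + 16*s + 5)/(3*s^6 - 9*s^5 - 2*s^4 - 29*s^3 + 6*s^2 + 15*s - 9)
The result of step 3 is T(s) in lowest terms. Its denominator has leading coefficient 3; dividing the denominator through by 3 makes it monic.

Hence the answer: s^6 - 3*s^5 - 2*s^4/3 - 29*s^3/3 + 2*s^2 + 5*s - 3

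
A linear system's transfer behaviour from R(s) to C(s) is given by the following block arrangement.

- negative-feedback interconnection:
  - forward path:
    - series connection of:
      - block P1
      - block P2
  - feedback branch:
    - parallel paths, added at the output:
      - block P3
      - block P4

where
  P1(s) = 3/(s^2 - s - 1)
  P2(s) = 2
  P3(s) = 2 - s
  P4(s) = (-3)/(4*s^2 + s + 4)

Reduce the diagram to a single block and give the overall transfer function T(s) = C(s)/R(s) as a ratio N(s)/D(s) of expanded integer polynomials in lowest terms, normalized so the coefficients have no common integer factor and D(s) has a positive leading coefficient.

Reducing step by step:

1. cascade P1, P2; result 6/(s^2 - s - 1)
2. reduce the parallel group P3, P4; result (-4*s^3 + 7*s^2 - 2*s + 5)/(4*s^2 + s + 4)
3. collapse the loop ((P1*P2) forward, (P3+P4) return) - this is the overall T(s), already in the required normalized form

Answer: (24*s^2 + 6*s + 24)/(4*s^4 - 27*s^3 + 41*s^2 - 17*s + 26)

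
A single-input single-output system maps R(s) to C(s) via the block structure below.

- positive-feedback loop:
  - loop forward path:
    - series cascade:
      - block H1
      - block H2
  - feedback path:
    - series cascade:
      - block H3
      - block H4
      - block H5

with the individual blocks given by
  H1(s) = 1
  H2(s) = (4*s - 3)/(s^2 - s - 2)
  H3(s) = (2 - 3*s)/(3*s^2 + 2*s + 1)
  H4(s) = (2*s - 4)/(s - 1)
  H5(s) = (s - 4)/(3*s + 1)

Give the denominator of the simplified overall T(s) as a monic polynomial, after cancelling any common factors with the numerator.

Step 1: series reduction of H1, H2 gives (4*s - 3)/(s^2 - s - 2)
Step 2: combine H3, H4, H5 in series gives (-6*s^3 + 40*s^2 - 72*s + 32)/(9*s^4 - 4*s^2 - 4*s - 1)
Step 3: feedback reduction of (H1*H2), (H3*H4*H5) gives (36*s^5 - 27*s^4 - 16*s^3 - 4*s^2 + 8*s + 3)/(9*s^6 - 9*s^5 + 2*s^4 - 178*s^3 + 419*s^2 - 335*s + 98)
No further cancellation is possible in the step-3 result, so that is T(s). Its denominator becomes monic after dividing by the leading coefficient 9.

Final answer: s^6 - s^5 + 2*s^4/9 - 178*s^3/9 + 419*s^2/9 - 335*s/9 + 98/9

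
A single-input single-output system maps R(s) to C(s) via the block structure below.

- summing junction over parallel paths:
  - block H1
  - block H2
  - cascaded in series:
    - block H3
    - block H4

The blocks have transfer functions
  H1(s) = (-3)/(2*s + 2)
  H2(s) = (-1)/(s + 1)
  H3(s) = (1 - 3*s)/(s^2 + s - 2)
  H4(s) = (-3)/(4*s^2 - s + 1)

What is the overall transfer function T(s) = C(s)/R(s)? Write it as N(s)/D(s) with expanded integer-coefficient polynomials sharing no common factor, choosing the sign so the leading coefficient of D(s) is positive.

[1] reduce the series chain H3, H4: (9*s - 3)/(4*s^4 + 3*s^3 - 8*s^2 + 3*s - 2)
[2] combine H1, H2, (H3*H4) in parallel; the result is T(s) itself (integer coefficients, no common factor, positive leading denominator coefficient)

Final answer: (-20*s^4 - 15*s^3 + 58*s^2 - 3*s + 4)/(8*s^5 + 14*s^4 - 10*s^3 - 10*s^2 + 2*s - 4)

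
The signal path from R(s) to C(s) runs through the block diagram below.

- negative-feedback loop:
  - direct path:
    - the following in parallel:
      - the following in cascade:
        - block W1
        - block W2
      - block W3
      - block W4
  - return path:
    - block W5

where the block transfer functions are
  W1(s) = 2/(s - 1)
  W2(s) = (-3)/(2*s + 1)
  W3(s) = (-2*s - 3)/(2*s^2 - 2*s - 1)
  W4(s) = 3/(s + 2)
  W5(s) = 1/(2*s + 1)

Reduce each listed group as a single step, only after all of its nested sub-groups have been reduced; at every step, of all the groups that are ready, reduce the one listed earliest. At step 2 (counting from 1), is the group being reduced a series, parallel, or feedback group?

Step 1 - series reduction of W1, W2
Step 2 - sum the parallel branches (W1*W2), W3, W4
Step 3 - close the feedback loop around ((W1*W2)+W3+W4), W5
So the answer for step 2 is parallel.

Hence the answer: parallel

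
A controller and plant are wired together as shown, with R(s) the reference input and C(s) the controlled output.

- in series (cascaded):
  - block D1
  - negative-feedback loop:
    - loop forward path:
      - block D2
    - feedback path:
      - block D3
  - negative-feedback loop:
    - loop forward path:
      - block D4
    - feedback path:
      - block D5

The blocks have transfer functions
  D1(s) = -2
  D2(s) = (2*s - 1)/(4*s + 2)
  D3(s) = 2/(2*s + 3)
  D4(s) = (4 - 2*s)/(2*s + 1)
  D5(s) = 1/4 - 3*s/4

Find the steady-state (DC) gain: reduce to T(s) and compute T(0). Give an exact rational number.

Reducing step by step:

Step 1 - feedback reduction of D2, D3, giving (4*s^2 + 4*s - 3)/(8*s^2 + 20*s + 4)
Step 2 - feedback reduction of D4, D5, giving (8 - 4*s)/(3*s^2 - 3*s + 4)
Step 3 - series reduction of D1, [D2/(1+D2*D3)], [D4/(1+D4*D5)], giving (8*s^3 - 8*s^2 - 22*s + 12)/(6*s^4 + 9*s^3 - 4*s^2 + 17*s + 4)
DC gain: substitute s = 0 into T(s) from step 3: T(0) = 12/4 = 3.

Answer: 3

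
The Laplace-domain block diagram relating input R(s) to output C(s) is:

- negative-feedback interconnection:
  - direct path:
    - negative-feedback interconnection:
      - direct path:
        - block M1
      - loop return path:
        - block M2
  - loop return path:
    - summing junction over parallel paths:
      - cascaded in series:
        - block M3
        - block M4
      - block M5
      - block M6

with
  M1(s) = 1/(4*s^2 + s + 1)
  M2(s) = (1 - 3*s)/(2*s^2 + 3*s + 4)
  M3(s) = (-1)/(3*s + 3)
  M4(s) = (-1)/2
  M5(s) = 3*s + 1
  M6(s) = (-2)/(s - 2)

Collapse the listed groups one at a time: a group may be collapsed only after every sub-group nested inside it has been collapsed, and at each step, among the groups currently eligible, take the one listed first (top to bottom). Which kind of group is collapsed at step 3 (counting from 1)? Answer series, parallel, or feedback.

Reducing step by step:

Step 1 - reduce the feedback loop with forward M1 and return M2
Step 2 - series reduction of M3, M4
Step 3 - reduce the parallel group (M3*M4), M5, M6
Step 4 - collapse the loop ([M1/(1+M1*M2)] forward, ((M3*M4)+M5+M6) return)
Step 3 collapses a parallel group.

Answer: parallel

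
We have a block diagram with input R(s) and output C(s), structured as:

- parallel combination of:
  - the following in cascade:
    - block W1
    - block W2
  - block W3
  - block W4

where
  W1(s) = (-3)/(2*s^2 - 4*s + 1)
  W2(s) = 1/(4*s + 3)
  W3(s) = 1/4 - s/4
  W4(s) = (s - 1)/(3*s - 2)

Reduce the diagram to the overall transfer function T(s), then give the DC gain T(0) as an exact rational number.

The answer is -1/4.

Reasoning:
Step 1. cascade W1, W2 gives (-3)/(8*s^3 - 10*s^2 - 8*s + 3)
Step 2. add (W1*W2), W3, W4 (parallel) gives (-24*s^5 + 102*s^4 - 114*s^3 - 21*s^2 + 39*s + 6)/(96*s^4 - 184*s^3 - 16*s^2 + 100*s - 24)
That last expression is T(s); at s = 0 only the constant terms survive, so T(0) = 6/(-24) = -1/4.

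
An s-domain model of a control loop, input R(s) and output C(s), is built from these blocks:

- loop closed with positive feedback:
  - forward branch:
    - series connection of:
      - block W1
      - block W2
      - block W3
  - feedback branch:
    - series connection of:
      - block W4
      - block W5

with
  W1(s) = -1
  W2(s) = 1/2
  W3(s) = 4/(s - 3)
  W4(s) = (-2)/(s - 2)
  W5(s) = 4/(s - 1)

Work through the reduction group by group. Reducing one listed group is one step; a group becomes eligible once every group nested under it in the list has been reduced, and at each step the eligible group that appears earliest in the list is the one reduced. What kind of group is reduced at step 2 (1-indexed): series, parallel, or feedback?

Step 1: cascade W1, W2, W3
Step 2: multiply W4, W5 (series)
Step 3: collapse the loop ((W1*W2*W3) forward, (W4*W5) return)
So the answer for step 2 is series.

Hence the answer: series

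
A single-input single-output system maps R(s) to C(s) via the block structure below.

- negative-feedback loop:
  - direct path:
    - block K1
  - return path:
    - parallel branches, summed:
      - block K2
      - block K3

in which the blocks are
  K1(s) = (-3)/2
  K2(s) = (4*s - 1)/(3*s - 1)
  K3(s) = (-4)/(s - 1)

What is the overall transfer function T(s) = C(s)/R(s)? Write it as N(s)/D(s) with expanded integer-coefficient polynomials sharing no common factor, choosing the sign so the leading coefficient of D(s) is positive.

First reduce the diagram to T(s).

[1] reduce the parallel group K2, K3 -> (4*s^2 - 17*s + 5)/(3*s^2 - 4*s + 1)
[2] reduce the feedback loop with forward K1 and return (K2+K3), giving the overall T(s)

Answer: (9*s^2 - 12*s + 3)/(6*s^2 - 43*s + 13)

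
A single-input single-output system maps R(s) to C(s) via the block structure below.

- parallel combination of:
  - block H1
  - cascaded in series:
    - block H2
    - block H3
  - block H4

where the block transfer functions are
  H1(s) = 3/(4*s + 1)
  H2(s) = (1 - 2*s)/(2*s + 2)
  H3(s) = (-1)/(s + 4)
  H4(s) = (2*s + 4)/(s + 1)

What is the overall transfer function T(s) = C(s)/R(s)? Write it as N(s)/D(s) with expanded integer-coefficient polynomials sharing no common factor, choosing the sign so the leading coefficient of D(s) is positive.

1. combine H2, H3 in series -> (2*s - 1)/(2*s^2 + 10*s + 8)
2. add H1, (H2*H3), H4 (parallel); the result is T(s) itself (integer coefficients, no common factor, positive leading denominator coefficient)

Hence the answer: (16*s^3 + 114*s^2 + 180*s + 55)/(8*s^3 + 42*s^2 + 42*s + 8)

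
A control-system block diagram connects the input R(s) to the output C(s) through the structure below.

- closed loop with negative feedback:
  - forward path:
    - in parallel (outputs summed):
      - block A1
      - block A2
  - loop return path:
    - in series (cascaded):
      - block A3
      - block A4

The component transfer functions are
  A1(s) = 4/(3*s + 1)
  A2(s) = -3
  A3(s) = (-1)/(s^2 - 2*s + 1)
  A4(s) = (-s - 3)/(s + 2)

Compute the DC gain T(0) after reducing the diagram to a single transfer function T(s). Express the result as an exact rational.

Answer: 2/5

Working:
Step 1. parallel reduction of A1, A2 -> (1 - 9*s)/(3*s + 1)
Step 2. series reduction of A3, A4 -> (s + 3)/(s^3 - 3*s + 2)
Step 3. close the feedback loop around (A1+A2), (A3*A4) -> (-9*s^4 + s^3 + 27*s^2 - 21*s + 2)/(3*s^4 + s^3 - 18*s^2 - 23*s + 5)
The step-3 result is T(s). Setting s = 0: T(0) = 2/5.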